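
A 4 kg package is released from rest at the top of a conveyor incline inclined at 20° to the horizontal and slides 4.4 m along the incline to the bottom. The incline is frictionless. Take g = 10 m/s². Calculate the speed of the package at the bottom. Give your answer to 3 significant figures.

The weight component along the incline is mg sin 20° = 13.681 N and the normal force is N = mg cos 20° = 37.588 N.
With no friction, a = g sin 20° = 3.4202 m/s².
Starting from rest over a distance of 4.4 m, v² = 2aL = 2 × 3.4202 × 4.4 = 30.0978, so v = 5.4861 m/s.

5.49 m/s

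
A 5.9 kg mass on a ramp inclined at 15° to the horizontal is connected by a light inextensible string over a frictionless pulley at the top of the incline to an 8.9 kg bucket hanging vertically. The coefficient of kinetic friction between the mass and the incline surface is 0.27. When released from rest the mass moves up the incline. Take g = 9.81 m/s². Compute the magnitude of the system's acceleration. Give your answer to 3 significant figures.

For the mass on the incline: the weight component along the slope is m₁g sin 15° = 5.9 × 9.81 × 0.2588 = 14.979 N and the normal force is N = m₁g cos 15° = 55.907 N.
Kinetic friction opposes the mass's motion up the incline: f = μN = 0.27 × 55.907 = 15.095 N acting down the slope.
Newton's second law for the mass (up-slope positive): T − 14.979 − 15.095 = 5.9 a. For the hanging bucket (downward positive): 8.9 × 9.81 − T = 8.9 a.
Adding the two equations eliminates T: 57.235 = 14.8 a, so a = 3.8672 m/s².

3.87 m/s²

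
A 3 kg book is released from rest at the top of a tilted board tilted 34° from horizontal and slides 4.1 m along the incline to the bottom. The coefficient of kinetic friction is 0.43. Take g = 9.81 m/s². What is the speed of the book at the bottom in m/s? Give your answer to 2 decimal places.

The weight component along the incline is mg sin 34° = 16.457 N and the normal force is N = mg cos 34° = 24.399 N.
Friction up the slope is f = μN = 0.43 × 24.399 = 10.492 N, so the net downslope force is 16.457 − 10.492 = 5.965 N and a = 5.965 / 3 = 1.9883 m/s².
Starting from rest over a distance of 4.1 m, v² = 2aL = 2 × 1.9883 × 4.1 = 16.3041, so v = 4.0378 m/s.

4.04 m/s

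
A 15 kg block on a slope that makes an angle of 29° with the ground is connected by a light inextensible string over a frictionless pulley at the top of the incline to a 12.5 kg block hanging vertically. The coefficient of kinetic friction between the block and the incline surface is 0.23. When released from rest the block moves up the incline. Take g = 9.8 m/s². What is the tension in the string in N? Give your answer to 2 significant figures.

110 N

For the block on the incline: the weight component along the slope is m₁g sin 29° = 15 × 9.8 × 0.4848 = 71.266 N and the normal force is N = m₁g cos 29° = 128.569 N.
Kinetic friction opposes the block's motion up the incline: f = μN = 0.23 × 128.569 = 29.571 N acting down the slope.
Newton's second law for the block (up-slope positive): T − 71.266 − 29.571 = 15 a. For the hanging block (downward positive): 12.5 × 9.8 − T = 12.5 a.
Adding the two equations eliminates T: 21.663 = 27.5 a, so a = 0.7877 m/s².
Then from the hanging block's equation, T = 12.5 × (9.8 − 0.7877) = 112.654 N.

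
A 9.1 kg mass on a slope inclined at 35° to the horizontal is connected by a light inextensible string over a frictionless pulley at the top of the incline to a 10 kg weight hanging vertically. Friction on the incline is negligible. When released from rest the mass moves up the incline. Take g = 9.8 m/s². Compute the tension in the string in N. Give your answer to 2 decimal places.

For the mass on the incline: the weight component along the slope is m₁g sin 35° = 9.1 × 9.8 × 0.5736 = 51.154 N and the normal force is N = m₁g cos 35° = 73.052 N.
Newton's second law for the mass (up-slope positive): T − 51.154 = 9.1 a. For the hanging weight (downward positive): 10 × 9.8 − T = 10 a.
Adding the two equations eliminates T: 46.846 = 19.1 a, so a = 2.4527 m/s².
Then from the hanging weight's equation, T = 10 × (9.8 − 2.4527) = 73.473 N.

73.47 N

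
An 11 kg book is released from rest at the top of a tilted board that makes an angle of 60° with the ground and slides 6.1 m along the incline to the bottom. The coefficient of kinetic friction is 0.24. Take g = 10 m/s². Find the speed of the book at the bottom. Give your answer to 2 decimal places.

9.54 m/s

The weight component along the incline is mg sin 60° = 95.263 N and the normal force is N = mg cos 60° = 55.000 N.
Friction up the slope is f = μN = 0.24 × 55.000 = 13.200 N, so the net downslope force is 95.263 − 13.200 = 82.063 N and a = 82.063 / 11 = 7.4603 m/s².
Starting from rest over a distance of 6.1 m, v² = 2aL = 2 × 7.4603 × 6.1 = 91.0157, so v = 9.5402 m/s.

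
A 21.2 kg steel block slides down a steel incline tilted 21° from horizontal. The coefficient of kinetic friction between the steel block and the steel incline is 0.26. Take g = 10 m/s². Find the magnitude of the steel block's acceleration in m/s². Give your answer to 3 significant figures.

1.16 m/s²

Resolving the weight along the incline: the component pulling the steel block down the slope is mg sin 21° = 21.2 × 10 × 0.3584 = 75.981 N, and the normal force is N = mg cos 21° = 21.2 × 10 × 0.9336 = 197.923 N.
Kinetic friction acts up the slope with magnitude f = μN = 0.26 × 197.923 = 51.460 N.
Net force along the incline is 75.981 − 51.460 = 24.521 N, so a = 24.521 / 21.2 = 1.1567 m/s².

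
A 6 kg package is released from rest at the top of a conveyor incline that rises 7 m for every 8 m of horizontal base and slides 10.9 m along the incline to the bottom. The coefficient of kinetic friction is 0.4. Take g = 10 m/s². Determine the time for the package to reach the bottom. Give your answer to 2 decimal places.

The weight component along the incline is mg sin 41.19° = 39.510 N and the normal force is N = mg cos 41.19° = 45.155 N.
Friction up the slope is f = μN = 0.4 × 45.155 = 18.062 N, so the net downslope force is 39.510 − 18.062 = 21.448 N and a = 21.448 / 6 = 3.5747 m/s².
Starting from rest, L = ½at², so t = √(2L/a) = √(2 × 10.9 / 3.5747) = 2.4695 s.

2.47 s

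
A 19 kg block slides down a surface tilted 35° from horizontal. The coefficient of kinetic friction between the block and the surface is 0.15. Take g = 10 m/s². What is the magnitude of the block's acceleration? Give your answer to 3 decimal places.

Resolving the weight along the incline: the component pulling the block down the slope is mg sin 35° = 19 × 10 × 0.5736 = 108.984 N, and the normal force is N = mg cos 35° = 19 × 10 × 0.8192 = 155.648 N.
Kinetic friction acts up the slope with magnitude f = μN = 0.15 × 155.648 = 23.347 N.
Net force along the incline is 108.984 − 23.347 = 85.637 N, so a = 85.637 / 19 = 4.5072 m/s².

4.507 m/s²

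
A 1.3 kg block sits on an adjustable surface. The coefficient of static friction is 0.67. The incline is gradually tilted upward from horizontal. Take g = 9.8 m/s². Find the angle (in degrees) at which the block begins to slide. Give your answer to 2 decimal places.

33.82°

At the threshold of sliding, static friction is at its maximum μ_s N and exactly balances the weight component along the incline: mg sin θ = μ_s mg cos θ.
Hence tan θ = μ_s = 0.67, so θ = arctan(0.67) = 33.8221°.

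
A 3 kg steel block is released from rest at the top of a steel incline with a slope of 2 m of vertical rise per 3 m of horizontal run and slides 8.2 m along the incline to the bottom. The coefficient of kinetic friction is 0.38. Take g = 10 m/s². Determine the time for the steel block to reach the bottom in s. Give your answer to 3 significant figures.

The weight component along the incline is mg sin 33.69° = 16.641 N and the normal force is N = mg cos 33.69° = 24.962 N.
Friction up the slope is f = μN = 0.38 × 24.962 = 9.486 N, so the net downslope force is 16.641 − 9.486 = 7.155 N and a = 7.155 / 3 = 2.3850 m/s².
Starting from rest, L = ½at², so t = √(2L/a) = √(2 × 8.2 / 2.3850) = 2.6223 s.

2.62 s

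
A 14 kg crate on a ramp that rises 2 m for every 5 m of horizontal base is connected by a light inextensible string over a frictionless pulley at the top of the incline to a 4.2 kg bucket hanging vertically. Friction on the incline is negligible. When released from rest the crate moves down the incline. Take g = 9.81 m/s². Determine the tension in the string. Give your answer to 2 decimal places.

For the crate on the incline: the weight component along the slope is m₁g sin 21.80° = 14 × 9.81 × 0.3714 = 51.008 N and the normal force is N = m₁g cos 21.80° = 127.517 N.
Newton's second law for the crate (down-slope positive): 51.008 − T = 14 a. For the hanging bucket (upward positive): T − 4.2 × 9.81 = 4.2 a.
Adding the two equations eliminates T: 9.806 = 18.2 a, so a = 0.5388 m/s².
Then from the hanging bucket's equation, T = 4.2 × (9.81 + 0.5388) = 43.465 N.

43.46 N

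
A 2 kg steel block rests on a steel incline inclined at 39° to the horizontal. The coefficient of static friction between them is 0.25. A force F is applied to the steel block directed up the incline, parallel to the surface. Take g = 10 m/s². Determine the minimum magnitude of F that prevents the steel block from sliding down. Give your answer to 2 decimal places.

The normal force is N = mg cos 39° = 15.543 N. With F at its minimum the steel block is on the verge of sliding down, so static friction is at its maximum μ_s N = 0.25 × 15.543 = 3.886 N and acts up the slope.
Equilibrium along the incline: F + μ_s N = mg sin 39°, so F = 12.586 − 3.886 = 8.700 N.

8.70 N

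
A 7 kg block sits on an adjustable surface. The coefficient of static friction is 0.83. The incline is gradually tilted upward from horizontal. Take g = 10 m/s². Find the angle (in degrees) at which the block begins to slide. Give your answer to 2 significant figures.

At the threshold of sliding, static friction is at its maximum μ_s N and exactly balances the weight component along the incline: mg sin θ = μ_s mg cos θ.
Hence tan θ = μ_s = 0.83, so θ = arctan(0.83) = 39.6927°.

40°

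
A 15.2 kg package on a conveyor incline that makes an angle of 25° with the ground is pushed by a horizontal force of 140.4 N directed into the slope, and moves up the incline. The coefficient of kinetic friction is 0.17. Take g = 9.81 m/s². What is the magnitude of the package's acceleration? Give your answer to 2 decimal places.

2.05 m/s²

The horizontal push has components F cos 25° = 140.4 × 0.9063 = 127.245 N up the incline and F sin 25° = 140.4 × 0.4226 = 59.333 N pressing into the surface.
The normal force is therefore N = mg cos 25° + F sin 25° = 135.140 + 59.333 = 194.473 N, and kinetic friction down the slope is μN = 0.17 × 194.473 = 33.060 N.
Along the incline: F cos 25° − mg sin 25° − μN = ma, so 127.245 − 63.015 − 33.060 = 15.2 a, giving a = 2.0507 m/s².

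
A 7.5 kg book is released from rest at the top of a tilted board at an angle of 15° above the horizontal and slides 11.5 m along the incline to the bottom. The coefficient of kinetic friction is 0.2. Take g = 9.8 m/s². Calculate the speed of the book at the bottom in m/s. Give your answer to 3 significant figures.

3.85 m/s

The weight component along the incline is mg sin 15° = 19.023 N and the normal force is N = mg cos 15° = 70.996 N.
Friction up the slope is f = μN = 0.2 × 70.996 = 14.199 N, so the net downslope force is 19.023 − 14.199 = 4.824 N and a = 4.824 / 7.5 = 0.6432 m/s².
Starting from rest over a distance of 11.5 m, v² = 2aL = 2 × 0.6432 × 11.5 = 14.7936, so v = 3.8462 m/s.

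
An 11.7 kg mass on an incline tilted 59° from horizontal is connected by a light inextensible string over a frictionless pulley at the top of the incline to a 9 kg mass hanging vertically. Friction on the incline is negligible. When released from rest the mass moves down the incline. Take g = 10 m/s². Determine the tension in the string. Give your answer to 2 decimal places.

For the mass on the incline: the weight component along the slope is m₁g sin 59° = 11.7 × 10 × 0.8572 = 100.292 N and the normal force is N = m₁g cos 59° = 60.259 N.
Newton's second law for the mass (down-slope positive): 100.292 − T = 11.7 a. For the hanging mass (upward positive): T − 9 × 10 = 9 a.
Adding the two equations eliminates T: 10.292 = 20.7 a, so a = 0.4972 m/s².
Then from the hanging mass's equation, T = 9 × (10 + 0.4972) = 94.475 N.

94.47 N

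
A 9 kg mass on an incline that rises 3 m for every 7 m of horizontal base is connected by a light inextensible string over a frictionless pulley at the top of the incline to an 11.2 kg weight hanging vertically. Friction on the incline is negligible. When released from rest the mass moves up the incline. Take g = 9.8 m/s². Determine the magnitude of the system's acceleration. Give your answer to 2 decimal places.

3.71 m/s²

For the mass on the incline: the weight component along the slope is m₁g sin 23.20° = 9 × 9.8 × 0.3939 = 34.742 N and the normal force is N = m₁g cos 23.20° = 81.069 N.
Newton's second law for the mass (up-slope positive): T − 34.742 = 9 a. For the hanging weight (downward positive): 11.2 × 9.8 − T = 11.2 a.
Adding the two equations eliminates T: 75.018 = 20.2 a, so a = 3.7138 m/s².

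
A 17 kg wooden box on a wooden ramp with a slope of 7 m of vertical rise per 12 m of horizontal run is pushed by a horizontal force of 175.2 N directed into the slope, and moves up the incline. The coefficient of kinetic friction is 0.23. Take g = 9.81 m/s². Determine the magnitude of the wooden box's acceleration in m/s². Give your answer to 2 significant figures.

The horizontal push has components F cos 30.26° = 175.2 × 0.8638 = 151.338 N up the incline and F sin 30.26° = 175.2 × 0.5039 = 88.283 N pressing into the surface.
The normal force is therefore N = mg cos 30.26° + F sin 30.26° = 144.056 + 88.283 = 232.339 N, and kinetic friction down the slope is μN = 0.23 × 232.339 = 53.438 N.
Along the incline: F cos 30.26° − mg sin 30.26° − μN = ma, so 151.338 − 84.035 − 53.438 = 17 a, giving a = 0.8156 m/s².

0.82 m/s²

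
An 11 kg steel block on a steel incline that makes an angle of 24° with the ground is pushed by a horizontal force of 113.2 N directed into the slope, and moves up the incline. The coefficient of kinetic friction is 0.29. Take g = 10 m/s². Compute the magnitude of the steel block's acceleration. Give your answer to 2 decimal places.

1.47 m/s²

The horizontal push has components F cos 24° = 113.2 × 0.9135 = 103.408 N up the incline and F sin 24° = 113.2 × 0.4067 = 46.038 N pressing into the surface.
The normal force is therefore N = mg cos 24° + F sin 24° = 100.485 + 46.038 = 146.523 N, and kinetic friction down the slope is μN = 0.29 × 146.523 = 42.492 N.
Along the incline: F cos 24° − mg sin 24° − μN = ma, so 103.408 − 44.737 − 42.492 = 11 a, giving a = 1.4708 m/s².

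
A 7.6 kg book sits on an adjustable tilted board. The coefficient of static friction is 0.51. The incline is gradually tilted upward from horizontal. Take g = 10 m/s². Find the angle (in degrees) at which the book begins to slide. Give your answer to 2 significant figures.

27°

At the threshold of sliding, static friction is at its maximum μ_s N and exactly balances the weight component along the incline: mg sin θ = μ_s mg cos θ.
Hence tan θ = μ_s = 0.51, so θ = arctan(0.51) = 27.0216°.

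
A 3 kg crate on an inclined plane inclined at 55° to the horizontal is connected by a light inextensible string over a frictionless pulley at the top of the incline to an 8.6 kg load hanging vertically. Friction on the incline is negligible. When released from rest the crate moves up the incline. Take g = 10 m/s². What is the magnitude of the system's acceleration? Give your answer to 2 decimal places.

5.30 m/s²

For the crate on the incline: the weight component along the slope is m₁g sin 55° = 3 × 10 × 0.8192 = 24.576 N and the normal force is N = m₁g cos 55° = 17.207 N.
Newton's second law for the crate (up-slope positive): T − 24.576 = 3 a. For the hanging load (downward positive): 8.6 × 10 − T = 8.6 a.
Adding the two equations eliminates T: 61.424 = 11.6 a, so a = 5.2952 m/s².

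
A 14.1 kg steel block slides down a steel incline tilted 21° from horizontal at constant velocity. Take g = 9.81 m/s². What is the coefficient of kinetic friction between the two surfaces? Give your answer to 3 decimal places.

At constant velocity the net force along the incline is zero: mg sin 21° = μ mg cos 21°.
So μ = tan 21° = 0.3584 / 0.9336 = 0.3839.

0.384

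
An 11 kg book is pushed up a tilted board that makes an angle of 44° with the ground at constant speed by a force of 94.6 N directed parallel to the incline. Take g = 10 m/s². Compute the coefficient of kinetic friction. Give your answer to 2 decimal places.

At constant speed ΣF = 0 along the incline. The applied 94.6 N acts up the slope; the weight component mg sin 44° = 76.412 N and kinetic friction μN both act down the slope.
So 94.6 = 76.412 + μ × 79.127, giving μ = (94.6 − 76.412) / 79.127 = 0.2299.

0.23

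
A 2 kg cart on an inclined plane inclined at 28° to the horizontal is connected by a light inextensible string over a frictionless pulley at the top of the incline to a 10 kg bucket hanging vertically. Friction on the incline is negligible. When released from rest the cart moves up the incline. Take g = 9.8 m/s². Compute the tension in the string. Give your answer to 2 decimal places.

For the cart on the incline: the weight component along the slope is m₁g sin 28° = 2 × 9.8 × 0.4695 = 9.202 N and the normal force is N = m₁g cos 28° = 17.306 N.
Newton's second law for the cart (up-slope positive): T − 9.202 = 2 a. For the hanging bucket (downward positive): 10 × 9.8 − T = 10 a.
Adding the two equations eliminates T: 88.798 = 12 a, so a = 7.3998 m/s².
Then from the hanging bucket's equation, T = 10 × (9.8 − 7.3998) = 24.002 N.

24.00 N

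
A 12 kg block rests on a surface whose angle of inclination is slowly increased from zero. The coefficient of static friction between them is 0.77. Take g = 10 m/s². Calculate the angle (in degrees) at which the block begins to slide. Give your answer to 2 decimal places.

At the threshold of sliding, static friction is at its maximum μ_s N and exactly balances the weight component along the incline: mg sin θ = μ_s mg cos θ.
Hence tan θ = μ_s = 0.77, so θ = arctan(0.77) = 37.5963°.

37.60°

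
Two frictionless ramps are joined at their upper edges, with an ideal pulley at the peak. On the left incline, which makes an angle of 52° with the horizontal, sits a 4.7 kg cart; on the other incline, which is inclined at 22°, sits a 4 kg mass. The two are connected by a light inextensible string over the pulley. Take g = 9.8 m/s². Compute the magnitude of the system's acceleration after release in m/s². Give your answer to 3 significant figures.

Resolve each weight along its own incline: the 4.7 kg mass has component 4.7 × 9.8 × sin 52° = 36.296 N down its slope, and the 4 kg mass has 4 × 9.8 × sin 22° = 14.685 N down its slope.
The 4.7 kg side's 36.296 N exceeds the other side's 14.685 N, so that mass slides down and the 4 kg mass slides up. Taking that direction as positive, Newton's second law for the whole system gives 36.296 − 14.685 = (4.7 + 4) a, so a = 21.611 / 8.7 = 2.4840 m/s².

2.48 m/s²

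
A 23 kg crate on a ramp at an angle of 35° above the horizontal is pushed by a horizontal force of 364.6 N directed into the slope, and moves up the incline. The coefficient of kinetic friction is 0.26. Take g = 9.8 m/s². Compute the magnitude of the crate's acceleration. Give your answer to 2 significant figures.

The horizontal push has components F cos 35° = 364.6 × 0.8192 = 298.680 N up the incline and F sin 35° = 364.6 × 0.5736 = 209.135 N pressing into the surface.
The normal force is therefore N = mg cos 35° + F sin 35° = 184.648 + 209.135 = 393.783 N, and kinetic friction down the slope is μN = 0.26 × 393.783 = 102.384 N.
Along the incline: F cos 35° − mg sin 35° − μN = ma, so 298.680 − 129.289 − 102.384 = 23 a, giving a = 2.9133 m/s².

2.9 m/s²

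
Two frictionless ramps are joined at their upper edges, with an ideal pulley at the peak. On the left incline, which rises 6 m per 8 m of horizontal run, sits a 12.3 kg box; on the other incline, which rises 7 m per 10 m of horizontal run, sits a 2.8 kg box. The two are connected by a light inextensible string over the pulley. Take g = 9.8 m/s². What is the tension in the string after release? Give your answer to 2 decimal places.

26.23 N

Resolve each weight along its own incline: the 12.3 kg mass has component 12.3 × 9.8 × sin 36.87° = 72.324 N down its slope, and the 2.8 kg mass has 2.8 × 9.8 × sin 34.99° = 15.736 N down its slope.
The 12.3 kg side's 72.324 N exceeds the other side's 15.736 N, so that mass slides down and the 2.8 kg mass slides up. Taking that direction as positive, Newton's second law for the whole system gives 72.324 − 15.736 = (12.3 + 2.8) a, so a = 56.588 / 15.1 = 3.7475 m/s².
For the 2.8 kg mass (up-slope positive): T − 15.736 = 2.8 × 3.7475, so T = 26.229 N.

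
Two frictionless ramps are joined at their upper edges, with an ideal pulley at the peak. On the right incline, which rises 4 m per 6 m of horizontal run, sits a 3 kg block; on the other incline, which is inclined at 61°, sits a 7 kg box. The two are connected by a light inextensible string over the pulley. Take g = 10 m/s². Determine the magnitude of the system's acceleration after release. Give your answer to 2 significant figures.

4.5 m/s²

Resolve each weight along its own incline: the 3 kg mass has component 3 × 10 × sin 33.69° = 16.641 N down its slope, and the 7 kg mass has 7 × 10 × sin 61° = 61.223 N down its slope.
The 7 kg side's 61.223 N exceeds the other side's 16.641 N, so that mass slides down and the 3 kg mass slides up. Taking that direction as positive, Newton's second law for the whole system gives 61.223 − 16.641 = (3 + 7) a, so a = 44.582 / 10 = 4.4582 m/s².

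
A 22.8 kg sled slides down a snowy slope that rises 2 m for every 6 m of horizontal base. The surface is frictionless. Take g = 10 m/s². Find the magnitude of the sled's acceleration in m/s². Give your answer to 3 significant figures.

Resolving the weight along the incline: the component pulling the sled down the slope is mg sin 18.43° = 22.8 × 10 × 0.3162 = 72.094 N, and the normal force is N = mg cos 18.43° = 22.8 × 10 × 0.9487 = 216.304 N.
With no friction the net force along the incline is 72.094 N, so a = g sin 18.43° = 72.094 / 22.8 = 3.1620 m/s².

3.16 m/s²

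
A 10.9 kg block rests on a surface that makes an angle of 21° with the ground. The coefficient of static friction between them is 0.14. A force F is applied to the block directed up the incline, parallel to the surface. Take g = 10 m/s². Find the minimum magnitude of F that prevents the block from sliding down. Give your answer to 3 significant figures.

The normal force is N = mg cos 21° = 101.760 N. With F at its minimum the block is on the verge of sliding down, so static friction is at its maximum μ_s N = 0.14 × 101.760 = 14.246 N and acts up the slope.
Equilibrium along the incline: F + μ_s N = mg sin 21°, so F = 39.062 − 14.246 = 24.816 N.

24.8 N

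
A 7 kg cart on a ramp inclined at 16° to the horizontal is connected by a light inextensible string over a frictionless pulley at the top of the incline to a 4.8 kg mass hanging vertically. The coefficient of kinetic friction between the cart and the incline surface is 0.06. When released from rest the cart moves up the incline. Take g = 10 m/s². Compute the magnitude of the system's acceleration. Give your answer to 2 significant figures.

For the cart on the incline: the weight component along the slope is m₁g sin 16° = 7 × 10 × 0.2756 = 19.292 N and the normal force is N = m₁g cos 16° = 67.288 N.
Kinetic friction opposes the cart's motion up the incline: f = μN = 0.06 × 67.288 = 4.037 N acting down the slope.
Newton's second law for the cart (up-slope positive): T − 19.292 − 4.037 = 7 a. For the hanging mass (downward positive): 4.8 × 10 − T = 4.8 a.
Adding the two equations eliminates T: 24.671 = 11.8 a, so a = 2.0908 m/s².

2.1 m/s²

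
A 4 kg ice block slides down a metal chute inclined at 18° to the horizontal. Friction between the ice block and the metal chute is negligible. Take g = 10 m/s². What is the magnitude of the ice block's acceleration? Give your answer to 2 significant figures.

3.1 m/s²

Resolving the weight along the incline: the component pulling the ice block down the slope is mg sin 18° = 4 × 10 × 0.3090 = 12.360 N, and the normal force is N = mg cos 18° = 4 × 10 × 0.9511 = 38.044 N.
With no friction the net force along the incline is 12.360 N, so a = g sin 18° = 12.360 / 4 = 3.0900 m/s².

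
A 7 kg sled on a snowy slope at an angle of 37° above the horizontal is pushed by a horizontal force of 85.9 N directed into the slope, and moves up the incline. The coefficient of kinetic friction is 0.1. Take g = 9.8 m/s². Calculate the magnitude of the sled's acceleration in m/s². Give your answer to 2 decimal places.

The horizontal push has components F cos 37° = 85.9 × 0.7986 = 68.600 N up the incline and F sin 37° = 85.9 × 0.6018 = 51.695 N pressing into the surface.
The normal force is therefore N = mg cos 37° + F sin 37° = 54.784 + 51.695 = 106.479 N, and kinetic friction down the slope is μN = 0.1 × 106.479 = 10.648 N.
Along the incline: F cos 37° − mg sin 37° − μN = ma, so 68.600 − 41.283 − 10.648 = 7 a, giving a = 2.3813 m/s².

2.38 m/s²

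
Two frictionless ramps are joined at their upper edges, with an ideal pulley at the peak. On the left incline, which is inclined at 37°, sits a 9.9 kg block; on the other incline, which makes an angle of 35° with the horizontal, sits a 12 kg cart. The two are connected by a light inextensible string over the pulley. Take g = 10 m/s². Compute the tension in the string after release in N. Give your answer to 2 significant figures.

64 N

Resolve each weight along its own incline: the 9.9 kg mass has component 9.9 × 10 × sin 37° = 59.580 N down its slope, and the 12 kg mass has 12 × 10 × sin 35° = 68.829 N down its slope.
The 12 kg side's 68.829 N exceeds the other side's 59.580 N, so that mass slides down and the 9.9 kg mass slides up. Taking that direction as positive, Newton's second law for the whole system gives 68.829 − 59.580 = (9.9 + 12) a, so a = 9.249 / 21.9 = 0.4223 m/s².
For the 9.9 kg mass (up-slope positive): T − 59.580 = 9.9 × 0.4223, so T = 63.761 N.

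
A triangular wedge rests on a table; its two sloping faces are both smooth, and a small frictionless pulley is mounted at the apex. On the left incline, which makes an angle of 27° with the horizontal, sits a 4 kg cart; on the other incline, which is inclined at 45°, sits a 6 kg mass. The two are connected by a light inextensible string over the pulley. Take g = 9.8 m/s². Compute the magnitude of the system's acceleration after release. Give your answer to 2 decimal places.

2.38 m/s²

Resolve each weight along its own incline: the 4 kg mass has component 4 × 9.8 × sin 27° = 17.796 N down its slope, and the 6 kg mass has 6 × 9.8 × sin 45° = 41.578 N down its slope.
The 6 kg side's 41.578 N exceeds the other side's 17.796 N, so that mass slides down and the 4 kg mass slides up. Taking that direction as positive, Newton's second law for the whole system gives 41.578 − 17.796 = (4 + 6) a, so a = 23.782 / 10 = 2.3782 m/s².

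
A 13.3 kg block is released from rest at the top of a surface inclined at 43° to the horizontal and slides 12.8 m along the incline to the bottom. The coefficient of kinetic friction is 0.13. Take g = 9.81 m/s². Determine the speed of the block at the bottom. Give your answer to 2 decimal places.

12.14 m/s

The weight component along the incline is mg sin 43° = 88.982 N and the normal force is N = mg cos 43° = 95.422 N.
Friction up the slope is f = μN = 0.13 × 95.422 = 12.405 N, so the net downslope force is 88.982 − 12.405 = 76.577 N and a = 76.577 / 13.3 = 5.7577 m/s².
Starting from rest over a distance of 12.8 m, v² = 2aL = 2 × 5.7577 × 12.8 = 147.3971, so v = 12.1407 m/s.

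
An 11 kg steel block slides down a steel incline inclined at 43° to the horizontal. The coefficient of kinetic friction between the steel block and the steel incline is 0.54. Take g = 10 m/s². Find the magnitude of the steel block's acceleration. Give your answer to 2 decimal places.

Resolving the weight along the incline: the component pulling the steel block down the slope is mg sin 43° = 11 × 10 × 0.6820 = 75.020 N, and the normal force is N = mg cos 43° = 11 × 10 × 0.7314 = 80.454 N.
Kinetic friction acts up the slope with magnitude f = μN = 0.54 × 80.454 = 43.445 N.
Net force along the incline is 75.020 − 43.445 = 31.575 N, so a = 31.575 / 11 = 2.8705 m/s².

2.87 m/s²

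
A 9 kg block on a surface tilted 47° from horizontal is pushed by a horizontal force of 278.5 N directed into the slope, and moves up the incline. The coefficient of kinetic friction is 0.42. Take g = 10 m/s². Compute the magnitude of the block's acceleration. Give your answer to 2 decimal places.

The horizontal push has components F cos 47° = 278.5 × 0.6820 = 189.937 N up the incline and F sin 47° = 278.5 × 0.7314 = 203.695 N pressing into the surface.
The normal force is therefore N = mg cos 47° + F sin 47° = 61.380 + 203.695 = 265.075 N, and kinetic friction down the slope is μN = 0.42 × 265.075 = 111.331 N.
Along the incline: F cos 47° − mg sin 47° − μN = ma, so 189.937 − 65.826 − 111.331 = 9 a, giving a = 1.4200 m/s².

1.42 m/s²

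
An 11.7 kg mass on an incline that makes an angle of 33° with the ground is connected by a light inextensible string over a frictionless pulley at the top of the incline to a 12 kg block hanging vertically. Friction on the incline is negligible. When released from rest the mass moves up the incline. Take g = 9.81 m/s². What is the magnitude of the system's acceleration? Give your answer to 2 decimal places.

2.33 m/s²

For the mass on the incline: the weight component along the slope is m₁g sin 33° = 11.7 × 9.81 × 0.5446 = 62.508 N and the normal force is N = m₁g cos 33° = 96.260 N.
Newton's second law for the mass (up-slope positive): T − 62.508 = 11.7 a. For the hanging block (downward positive): 12 × 9.81 − T = 12 a.
Adding the two equations eliminates T: 55.212 = 23.7 a, so a = 2.3296 m/s².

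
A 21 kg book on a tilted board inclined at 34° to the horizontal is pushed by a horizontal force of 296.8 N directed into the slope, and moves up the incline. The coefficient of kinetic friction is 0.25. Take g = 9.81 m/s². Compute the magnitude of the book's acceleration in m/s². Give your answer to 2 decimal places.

The horizontal push has components F cos 34° = 296.8 × 0.8290 = 246.047 N up the incline and F sin 34° = 296.8 × 0.5592 = 165.971 N pressing into the surface.
The normal force is therefore N = mg cos 34° + F sin 34° = 170.782 + 165.971 = 336.753 N, and kinetic friction down the slope is μN = 0.25 × 336.753 = 84.188 N.
Along the incline: F cos 34° − mg sin 34° − μN = ma, so 246.047 − 115.201 − 84.188 = 21 a, giving a = 2.2218 m/s².

2.22 m/s²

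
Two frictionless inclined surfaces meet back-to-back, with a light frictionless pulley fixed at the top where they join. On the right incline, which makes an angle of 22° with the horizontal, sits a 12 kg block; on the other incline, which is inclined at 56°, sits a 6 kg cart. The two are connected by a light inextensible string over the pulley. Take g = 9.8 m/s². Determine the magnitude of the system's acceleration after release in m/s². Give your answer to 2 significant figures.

Resolve each weight along its own incline: the 12 kg mass has component 12 × 9.8 × sin 22° = 44.054 N down its slope, and the 6 kg mass has 6 × 9.8 × sin 56° = 48.747 N down its slope.
The 6 kg side's 48.747 N exceeds the other side's 44.054 N, so that mass slides down and the 12 kg mass slides up. Taking that direction as positive, Newton's second law for the whole system gives 48.747 − 44.054 = (12 + 6) a, so a = 4.693 / 18 = 0.2607 m/s².

0.26 m/s²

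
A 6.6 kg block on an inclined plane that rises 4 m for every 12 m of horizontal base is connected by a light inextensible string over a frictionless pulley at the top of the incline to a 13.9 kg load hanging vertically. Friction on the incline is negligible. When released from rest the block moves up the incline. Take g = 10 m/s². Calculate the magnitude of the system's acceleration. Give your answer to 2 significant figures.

For the block on the incline: the weight component along the slope is m₁g sin 18.43° = 6.6 × 10 × 0.3162 = 20.869 N and the normal force is N = m₁g cos 18.43° = 62.613 N.
Newton's second law for the block (up-slope positive): T − 20.869 = 6.6 a. For the hanging load (downward positive): 13.9 × 10 − T = 13.9 a.
Adding the two equations eliminates T: 118.131 = 20.5 a, so a = 5.7625 m/s².

5.8 m/s²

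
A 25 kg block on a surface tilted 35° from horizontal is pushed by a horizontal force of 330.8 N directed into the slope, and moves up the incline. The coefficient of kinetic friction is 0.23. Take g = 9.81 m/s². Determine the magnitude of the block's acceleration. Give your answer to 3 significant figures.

The horizontal push has components F cos 35° = 330.8 × 0.8192 = 270.991 N up the incline and F sin 35° = 330.8 × 0.5736 = 189.747 N pressing into the surface.
The normal force is therefore N = mg cos 35° + F sin 35° = 200.909 + 189.747 = 390.656 N, and kinetic friction down the slope is μN = 0.23 × 390.656 = 89.851 N.
Along the incline: F cos 35° − mg sin 35° − μN = ma, so 270.991 − 140.675 − 89.851 = 25 a, giving a = 1.6186 m/s².

1.62 m/s²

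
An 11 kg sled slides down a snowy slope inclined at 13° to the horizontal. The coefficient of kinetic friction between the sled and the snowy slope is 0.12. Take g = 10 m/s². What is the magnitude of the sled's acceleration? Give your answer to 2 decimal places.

Resolving the weight along the incline: the component pulling the sled down the slope is mg sin 13° = 11 × 10 × 0.2250 = 24.750 N, and the normal force is N = mg cos 13° = 11 × 10 × 0.9744 = 107.184 N.
Kinetic friction acts up the slope with magnitude f = μN = 0.12 × 107.184 = 12.862 N.
Net force along the incline is 24.750 − 12.862 = 11.888 N, so a = 11.888 / 11 = 1.0807 m/s².

1.08 m/s²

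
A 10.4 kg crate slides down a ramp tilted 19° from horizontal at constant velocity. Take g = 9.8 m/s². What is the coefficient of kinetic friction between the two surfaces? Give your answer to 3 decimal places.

0.344

At constant velocity the net force along the incline is zero: mg sin 19° = μ mg cos 19°.
So μ = tan 19° = 0.3256 / 0.9455 = 0.3444.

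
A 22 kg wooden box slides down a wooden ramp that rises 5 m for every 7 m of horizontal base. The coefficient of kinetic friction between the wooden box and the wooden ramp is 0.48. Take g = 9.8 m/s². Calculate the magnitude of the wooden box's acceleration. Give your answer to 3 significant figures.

Resolving the weight along the incline: the component pulling the wooden box down the slope is mg sin 35.54° = 22 × 9.8 × 0.5812 = 125.307 N, and the normal force is N = mg cos 35.54° = 22 × 9.8 × 0.8137 = 175.434 N.
Kinetic friction acts up the slope with magnitude f = μN = 0.48 × 175.434 = 84.208 N.
Net force along the incline is 125.307 − 84.208 = 41.099 N, so a = 41.099 / 22 = 1.8681 m/s².

1.87 m/s²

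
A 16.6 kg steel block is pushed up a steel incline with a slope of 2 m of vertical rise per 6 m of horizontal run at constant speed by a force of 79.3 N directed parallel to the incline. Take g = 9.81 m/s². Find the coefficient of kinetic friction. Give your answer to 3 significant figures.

At constant speed ΣF = 0 along the incline. The applied 79.3 N acts up the slope; the weight component mg sin 18.43° = 51.496 N and kinetic friction μN both act down the slope.
So 79.3 = 51.496 + μ × 154.489, giving μ = (79.3 − 51.496) / 154.489 = 0.1800.

0.180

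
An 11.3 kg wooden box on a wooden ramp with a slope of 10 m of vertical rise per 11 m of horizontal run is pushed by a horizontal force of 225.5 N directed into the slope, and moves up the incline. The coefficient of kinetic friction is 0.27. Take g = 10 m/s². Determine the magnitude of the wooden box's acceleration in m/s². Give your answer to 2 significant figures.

The horizontal push has components F cos 42.27° = 225.5 × 0.7399 = 166.847 N up the incline and F sin 42.27° = 225.5 × 0.6727 = 151.694 N pressing into the surface.
The normal force is therefore N = mg cos 42.27° + F sin 42.27° = 83.609 + 151.694 = 235.303 N, and kinetic friction down the slope is μN = 0.27 × 235.303 = 63.532 N.
Along the incline: F cos 42.27° − mg sin 42.27° − μN = ma, so 166.847 − 76.015 − 63.532 = 11.3 a, giving a = 2.4159 m/s².

2.4 m/s²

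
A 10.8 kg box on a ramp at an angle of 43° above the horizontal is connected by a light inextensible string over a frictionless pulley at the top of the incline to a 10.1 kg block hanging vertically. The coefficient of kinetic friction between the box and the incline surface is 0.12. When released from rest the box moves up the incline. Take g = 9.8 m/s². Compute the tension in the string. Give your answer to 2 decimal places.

For the box on the incline: the weight component along the slope is m₁g sin 43° = 10.8 × 9.8 × 0.6820 = 72.183 N and the normal force is N = m₁g cos 43° = 77.406 N.
Kinetic friction opposes the box's motion up the incline: f = μN = 0.12 × 77.406 = 9.289 N acting down the slope.
Newton's second law for the box (up-slope positive): T − 72.183 − 9.289 = 10.8 a. For the hanging block (downward positive): 10.1 × 9.8 − T = 10.1 a.
Adding the two equations eliminates T: 17.508 = 20.9 a, so a = 0.8377 m/s².
Then from the hanging block's equation, T = 10.1 × (9.8 − 0.8377) = 90.519 N.

90.52 N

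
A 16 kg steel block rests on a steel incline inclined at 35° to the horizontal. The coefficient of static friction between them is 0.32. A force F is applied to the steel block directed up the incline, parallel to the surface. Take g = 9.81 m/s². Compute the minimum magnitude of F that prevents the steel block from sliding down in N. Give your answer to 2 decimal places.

48.88 N

The normal force is N = mg cos 35° = 128.574 N. With F at its minimum the steel block is on the verge of sliding down, so static friction is at its maximum μ_s N = 0.32 × 128.574 = 41.144 N and acts up the slope.
Equilibrium along the incline: F + μ_s N = mg sin 35°, so F = 90.029 − 41.144 = 48.885 N.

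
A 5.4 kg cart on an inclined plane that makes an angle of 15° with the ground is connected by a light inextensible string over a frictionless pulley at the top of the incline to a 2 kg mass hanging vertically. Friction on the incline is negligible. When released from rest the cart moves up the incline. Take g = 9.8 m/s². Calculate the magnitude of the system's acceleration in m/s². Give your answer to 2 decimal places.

0.80 m/s²

For the cart on the incline: the weight component along the slope is m₁g sin 15° = 5.4 × 9.8 × 0.2588 = 13.696 N and the normal force is N = m₁g cos 15° = 51.117 N.
Newton's second law for the cart (up-slope positive): T − 13.696 = 5.4 a. For the hanging mass (downward positive): 2 × 9.8 − T = 2 a.
Adding the two equations eliminates T: 5.904 = 7.4 a, so a = 0.7978 m/s².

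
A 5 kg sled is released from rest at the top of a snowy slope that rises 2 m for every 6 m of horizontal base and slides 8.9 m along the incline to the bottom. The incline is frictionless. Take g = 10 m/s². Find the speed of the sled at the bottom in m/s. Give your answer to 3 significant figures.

The weight component along the incline is mg sin 18.43° = 15.811 N and the normal force is N = mg cos 18.43° = 47.434 N.
With no friction, a = g sin 18.43° = 3.1623 m/s².
Starting from rest over a distance of 8.9 m, v² = 2aL = 2 × 3.1623 × 8.9 = 56.2889, so v = 7.5026 m/s.

7.50 m/s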